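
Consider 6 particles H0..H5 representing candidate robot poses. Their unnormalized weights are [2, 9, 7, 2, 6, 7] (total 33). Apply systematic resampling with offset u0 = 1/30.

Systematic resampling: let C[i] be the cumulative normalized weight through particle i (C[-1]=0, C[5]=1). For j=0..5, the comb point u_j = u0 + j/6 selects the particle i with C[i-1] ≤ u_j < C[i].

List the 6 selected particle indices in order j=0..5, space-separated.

0 1 2 2 4 5

C = [2/33, 1/3, 6/11, 20/33, 26/33, 1]
j=0: u_0=1/30 ∈ [0, 2/33) → index 0
j=1: u_1=1/5 ∈ [2/33, 1/3) → index 1
j=2: u_2=11/30 ∈ [1/3, 6/11) → index 2
j=3: u_3=8/15 ∈ [1/3, 6/11) → index 2
j=4: u_4=7/10 ∈ [20/33, 26/33) → index 4
j=5: u_5=13/15 ∈ [26/33, 1) → index 5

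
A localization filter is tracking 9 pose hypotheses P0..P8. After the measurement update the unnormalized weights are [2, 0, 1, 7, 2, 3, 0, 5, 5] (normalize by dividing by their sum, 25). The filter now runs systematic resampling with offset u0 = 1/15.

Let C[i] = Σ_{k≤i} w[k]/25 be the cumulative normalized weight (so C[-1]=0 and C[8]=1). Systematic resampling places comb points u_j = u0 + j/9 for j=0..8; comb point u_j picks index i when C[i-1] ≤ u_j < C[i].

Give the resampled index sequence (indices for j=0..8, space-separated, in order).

C = [2/25, 2/25, 3/25, 2/5, 12/25, 3/5, 3/5, 4/5, 1]
j=0: u_0=1/15 ∈ [0, 2/25) → index 0
j=1: u_1=8/45 ∈ [3/25, 2/5) → index 3
j=2: u_2=13/45 ∈ [3/25, 2/5) → index 3
j=3: u_3=2/5 ∈ [2/5, 12/25) → index 4
j=4: u_4=23/45 ∈ [12/25, 3/5) → index 5
j=5: u_5=28/45 ∈ [3/5, 4/5) → index 7
j=6: u_6=11/15 ∈ [3/5, 4/5) → index 7
j=7: u_7=38/45 ∈ [4/5, 1) → index 8
j=8: u_8=43/45 ∈ [4/5, 1) → index 8

0 3 3 4 5 7 7 8 8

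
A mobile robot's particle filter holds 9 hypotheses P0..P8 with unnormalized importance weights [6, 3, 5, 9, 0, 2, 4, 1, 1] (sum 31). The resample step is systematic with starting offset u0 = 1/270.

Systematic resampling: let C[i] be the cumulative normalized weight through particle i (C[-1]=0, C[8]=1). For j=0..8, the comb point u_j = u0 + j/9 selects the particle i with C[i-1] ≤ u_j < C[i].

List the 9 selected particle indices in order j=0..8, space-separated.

C = [6/31, 9/31, 14/31, 23/31, 23/31, 25/31, 29/31, 30/31, 1]
j=0: u_0=1/270 ∈ [0, 6/31) → index 0
j=1: u_1=31/270 ∈ [0, 6/31) → index 0
j=2: u_2=61/270 ∈ [6/31, 9/31) → index 1
j=3: u_3=91/270 ∈ [9/31, 14/31) → index 2
j=4: u_4=121/270 ∈ [9/31, 14/31) → index 2
j=5: u_5=151/270 ∈ [14/31, 23/31) → index 3
j=6: u_6=181/270 ∈ [14/31, 23/31) → index 3
j=7: u_7=211/270 ∈ [23/31, 25/31) → index 5
j=8: u_8=241/270 ∈ [25/31, 29/31) → index 6

0 0 1 2 2 3 3 5 6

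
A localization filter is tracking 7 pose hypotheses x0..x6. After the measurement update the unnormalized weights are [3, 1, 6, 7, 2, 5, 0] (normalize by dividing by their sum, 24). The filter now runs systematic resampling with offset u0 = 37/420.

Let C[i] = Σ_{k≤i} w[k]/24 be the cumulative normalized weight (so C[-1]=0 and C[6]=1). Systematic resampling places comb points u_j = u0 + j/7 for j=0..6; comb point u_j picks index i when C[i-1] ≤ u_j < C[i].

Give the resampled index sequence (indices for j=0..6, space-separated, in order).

C = [1/8, 1/6, 5/12, 17/24, 19/24, 1, 1]
j=0: u_0=37/420 ∈ [0, 1/8) → index 0
j=1: u_1=97/420 ∈ [1/6, 5/12) → index 2
j=2: u_2=157/420 ∈ [1/6, 5/12) → index 2
j=3: u_3=31/60 ∈ [5/12, 17/24) → index 3
j=4: u_4=277/420 ∈ [5/12, 17/24) → index 3
j=5: u_5=337/420 ∈ [19/24, 1) → index 5
j=6: u_6=397/420 ∈ [19/24, 1) → index 5

0 2 2 3 3 5 5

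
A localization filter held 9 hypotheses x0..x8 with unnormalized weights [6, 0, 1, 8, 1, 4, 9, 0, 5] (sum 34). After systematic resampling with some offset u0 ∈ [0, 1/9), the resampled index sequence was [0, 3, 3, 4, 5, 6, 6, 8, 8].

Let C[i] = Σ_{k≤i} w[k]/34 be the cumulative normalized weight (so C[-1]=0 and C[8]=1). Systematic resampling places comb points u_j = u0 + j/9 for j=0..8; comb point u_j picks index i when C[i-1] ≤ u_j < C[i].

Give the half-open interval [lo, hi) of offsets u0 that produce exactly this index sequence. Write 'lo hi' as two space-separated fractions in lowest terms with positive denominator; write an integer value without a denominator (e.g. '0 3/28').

11/102 1/9

C = [3/17, 3/17, 7/34, 15/34, 8/17, 10/17, 29/34, 29/34, 1]
j=0 picked index 0: u0 ∈ [0, 3/17)
j=1 picked index 3: u0 ∈ [29/306, 101/306)
j=2 picked index 3: u0 ∈ [-5/306, 67/306)
j=3 picked index 4: u0 ∈ [11/102, 7/51)
j=4 picked index 5: u0 ∈ [4/153, 22/153)
j=5 picked index 6: u0 ∈ [5/153, 91/306)
j=6 picked index 6: u0 ∈ [-4/51, 19/102)
j=7 picked index 8: u0 ∈ [23/306, 2/9)
j=8 picked index 8: u0 ∈ [-11/306, 1/9)
intersection: [11/102, 1/9)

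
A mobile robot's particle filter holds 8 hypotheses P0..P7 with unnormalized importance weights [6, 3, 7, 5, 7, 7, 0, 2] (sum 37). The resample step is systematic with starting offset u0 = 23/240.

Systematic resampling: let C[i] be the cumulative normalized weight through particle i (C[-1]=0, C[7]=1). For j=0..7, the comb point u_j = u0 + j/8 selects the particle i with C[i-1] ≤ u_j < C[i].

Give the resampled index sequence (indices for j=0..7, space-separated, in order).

C = [6/37, 9/37, 16/37, 21/37, 28/37, 35/37, 35/37, 1]
j=0: u_0=23/240 ∈ [0, 6/37) → index 0
j=1: u_1=53/240 ∈ [6/37, 9/37) → index 1
j=2: u_2=83/240 ∈ [9/37, 16/37) → index 2
j=3: u_3=113/240 ∈ [16/37, 21/37) → index 3
j=4: u_4=143/240 ∈ [21/37, 28/37) → index 4
j=5: u_5=173/240 ∈ [21/37, 28/37) → index 4
j=6: u_6=203/240 ∈ [28/37, 35/37) → index 5
j=7: u_7=233/240 ∈ [35/37, 1) → index 7

0 1 2 3 4 4 5 7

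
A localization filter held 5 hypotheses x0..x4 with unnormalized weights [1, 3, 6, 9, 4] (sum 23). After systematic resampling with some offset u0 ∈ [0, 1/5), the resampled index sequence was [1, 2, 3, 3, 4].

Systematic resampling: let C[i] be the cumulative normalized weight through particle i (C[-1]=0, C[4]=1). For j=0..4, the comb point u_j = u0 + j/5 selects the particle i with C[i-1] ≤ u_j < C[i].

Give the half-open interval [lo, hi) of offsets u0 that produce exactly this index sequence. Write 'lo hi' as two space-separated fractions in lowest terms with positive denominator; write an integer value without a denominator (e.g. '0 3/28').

C = [1/23, 4/23, 10/23, 19/23, 1]
j=0 picked index 1: u0 ∈ [1/23, 4/23)
j=1 picked index 2: u0 ∈ [-3/115, 27/115)
j=2 picked index 3: u0 ∈ [4/115, 49/115)
j=3 picked index 3: u0 ∈ [-19/115, 26/115)
j=4 picked index 4: u0 ∈ [3/115, 1/5)
intersection: [1/23, 4/23)

1/23 4/23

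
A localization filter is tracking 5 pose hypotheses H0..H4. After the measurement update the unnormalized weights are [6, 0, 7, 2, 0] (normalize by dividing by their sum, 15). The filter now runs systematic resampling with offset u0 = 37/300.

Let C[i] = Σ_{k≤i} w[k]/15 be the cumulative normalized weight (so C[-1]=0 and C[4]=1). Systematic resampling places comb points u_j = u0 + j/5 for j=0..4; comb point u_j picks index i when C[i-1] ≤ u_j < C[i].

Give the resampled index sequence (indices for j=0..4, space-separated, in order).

C = [2/5, 2/5, 13/15, 1, 1]
j=0: u_0=37/300 ∈ [0, 2/5) → index 0
j=1: u_1=97/300 ∈ [0, 2/5) → index 0
j=2: u_2=157/300 ∈ [2/5, 13/15) → index 2
j=3: u_3=217/300 ∈ [2/5, 13/15) → index 2
j=4: u_4=277/300 ∈ [13/15, 1) → index 3

0 0 2 2 3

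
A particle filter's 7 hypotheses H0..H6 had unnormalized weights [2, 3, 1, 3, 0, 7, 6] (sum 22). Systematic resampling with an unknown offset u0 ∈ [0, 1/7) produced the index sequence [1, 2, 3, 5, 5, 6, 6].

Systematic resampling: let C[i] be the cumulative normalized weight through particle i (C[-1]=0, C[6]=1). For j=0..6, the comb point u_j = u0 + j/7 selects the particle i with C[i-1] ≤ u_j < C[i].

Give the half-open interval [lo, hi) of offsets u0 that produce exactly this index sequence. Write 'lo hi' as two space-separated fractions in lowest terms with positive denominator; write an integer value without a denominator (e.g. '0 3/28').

1/11 19/154

C = [1/11, 5/22, 3/11, 9/22, 9/22, 8/11, 1]
j=0 picked index 1: u0 ∈ [1/11, 5/22)
j=1 picked index 2: u0 ∈ [13/154, 10/77)
j=2 picked index 3: u0 ∈ [-1/77, 19/154)
j=3 picked index 5: u0 ∈ [-3/154, 23/77)
j=4 picked index 5: u0 ∈ [-25/154, 12/77)
j=5 picked index 6: u0 ∈ [1/77, 2/7)
j=6 picked index 6: u0 ∈ [-10/77, 1/7)
intersection: [1/11, 19/154)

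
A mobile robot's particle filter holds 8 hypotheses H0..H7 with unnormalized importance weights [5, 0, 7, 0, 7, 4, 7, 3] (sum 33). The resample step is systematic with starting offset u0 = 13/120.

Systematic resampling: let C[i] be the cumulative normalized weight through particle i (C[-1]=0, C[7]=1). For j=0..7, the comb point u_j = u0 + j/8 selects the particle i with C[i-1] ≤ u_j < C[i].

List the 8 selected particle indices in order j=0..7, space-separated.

C = [5/33, 5/33, 4/11, 4/11, 19/33, 23/33, 10/11, 1]
j=0: u_0=13/120 ∈ [0, 5/33) → index 0
j=1: u_1=7/30 ∈ [5/33, 4/11) → index 2
j=2: u_2=43/120 ∈ [5/33, 4/11) → index 2
j=3: u_3=29/60 ∈ [4/11, 19/33) → index 4
j=4: u_4=73/120 ∈ [19/33, 23/33) → index 5
j=5: u_5=11/15 ∈ [23/33, 10/11) → index 6
j=6: u_6=103/120 ∈ [23/33, 10/11) → index 6
j=7: u_7=59/60 ∈ [10/11, 1) → index 7

0 2 2 4 5 6 6 7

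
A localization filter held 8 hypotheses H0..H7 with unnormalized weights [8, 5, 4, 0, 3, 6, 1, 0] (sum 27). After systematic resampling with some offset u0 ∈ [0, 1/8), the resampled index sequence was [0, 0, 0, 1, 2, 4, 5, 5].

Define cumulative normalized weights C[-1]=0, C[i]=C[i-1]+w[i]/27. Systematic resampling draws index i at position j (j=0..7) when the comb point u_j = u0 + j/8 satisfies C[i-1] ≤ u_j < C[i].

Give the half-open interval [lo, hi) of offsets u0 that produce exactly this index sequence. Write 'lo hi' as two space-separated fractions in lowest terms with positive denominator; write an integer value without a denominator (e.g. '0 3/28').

C = [8/27, 13/27, 17/27, 17/27, 20/27, 26/27, 1, 1]
j=0 picked index 0: u0 ∈ [0, 8/27)
j=1 picked index 0: u0 ∈ [-1/8, 37/216)
j=2 picked index 0: u0 ∈ [-1/4, 5/108)
j=3 picked index 1: u0 ∈ [-17/216, 23/216)
j=4 picked index 2: u0 ∈ [-1/54, 7/54)
j=5 picked index 4: u0 ∈ [1/216, 25/216)
j=6 picked index 5: u0 ∈ [-1/108, 23/108)
j=7 picked index 5: u0 ∈ [-29/216, 19/216)
intersection: [1/216, 5/108)

1/216 5/108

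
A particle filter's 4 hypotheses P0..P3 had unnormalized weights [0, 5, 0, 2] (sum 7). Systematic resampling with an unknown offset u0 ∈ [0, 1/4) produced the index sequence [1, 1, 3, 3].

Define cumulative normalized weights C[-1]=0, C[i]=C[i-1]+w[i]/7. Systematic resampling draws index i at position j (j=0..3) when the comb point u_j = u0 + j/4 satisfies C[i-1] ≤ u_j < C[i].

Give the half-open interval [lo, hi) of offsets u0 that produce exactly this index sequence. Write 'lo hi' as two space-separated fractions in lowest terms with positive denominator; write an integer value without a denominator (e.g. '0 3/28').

C = [0, 5/7, 5/7, 1]
j=0 picked index 1: u0 ∈ [0, 5/7)
j=1 picked index 1: u0 ∈ [-1/4, 13/28)
j=2 picked index 3: u0 ∈ [3/14, 1/2)
j=3 picked index 3: u0 ∈ [-1/28, 1/4)
intersection: [3/14, 1/4)

3/14 1/4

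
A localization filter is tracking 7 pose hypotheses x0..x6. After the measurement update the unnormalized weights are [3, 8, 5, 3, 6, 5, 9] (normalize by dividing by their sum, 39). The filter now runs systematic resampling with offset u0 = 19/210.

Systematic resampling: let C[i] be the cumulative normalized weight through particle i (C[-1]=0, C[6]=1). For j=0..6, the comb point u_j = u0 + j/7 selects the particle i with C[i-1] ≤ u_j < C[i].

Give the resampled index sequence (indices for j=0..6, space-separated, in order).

1 1 2 4 5 6 6

C = [1/13, 11/39, 16/39, 19/39, 25/39, 10/13, 1]
j=0: u_0=19/210 ∈ [1/13, 11/39) → index 1
j=1: u_1=7/30 ∈ [1/13, 11/39) → index 1
j=2: u_2=79/210 ∈ [11/39, 16/39) → index 2
j=3: u_3=109/210 ∈ [19/39, 25/39) → index 4
j=4: u_4=139/210 ∈ [25/39, 10/13) → index 5
j=5: u_5=169/210 ∈ [10/13, 1) → index 6
j=6: u_6=199/210 ∈ [10/13, 1) → index 6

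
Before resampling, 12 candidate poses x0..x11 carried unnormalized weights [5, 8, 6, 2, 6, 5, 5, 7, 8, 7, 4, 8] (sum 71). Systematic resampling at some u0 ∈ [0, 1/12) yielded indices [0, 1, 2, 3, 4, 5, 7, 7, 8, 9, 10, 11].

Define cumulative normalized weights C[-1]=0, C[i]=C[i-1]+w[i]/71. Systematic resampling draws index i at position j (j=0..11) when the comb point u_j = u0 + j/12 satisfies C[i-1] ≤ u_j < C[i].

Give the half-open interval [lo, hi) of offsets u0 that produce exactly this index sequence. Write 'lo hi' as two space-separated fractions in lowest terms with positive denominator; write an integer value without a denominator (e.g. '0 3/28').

C = [5/71, 13/71, 19/71, 21/71, 27/71, 32/71, 37/71, 44/71, 52/71, 59/71, 63/71, 1]
j=0 picked index 0: u0 ∈ [0, 5/71)
j=1 picked index 1: u0 ∈ [-11/852, 85/852)
j=2 picked index 2: u0 ∈ [7/426, 43/426)
j=3 picked index 3: u0 ∈ [5/284, 13/284)
j=4 picked index 4: u0 ∈ [-8/213, 10/213)
j=5 picked index 5: u0 ∈ [-31/852, 29/852)
j=6 picked index 7: u0 ∈ [3/142, 17/142)
j=7 picked index 7: u0 ∈ [-53/852, 31/852)
j=8 picked index 8: u0 ∈ [-10/213, 14/213)
j=9 picked index 9: u0 ∈ [-5/284, 23/284)
j=10 picked index 10: u0 ∈ [-1/426, 23/426)
j=11 picked index 11: u0 ∈ [-25/852, 1/12)
intersection: [3/142, 29/852)

3/142 29/852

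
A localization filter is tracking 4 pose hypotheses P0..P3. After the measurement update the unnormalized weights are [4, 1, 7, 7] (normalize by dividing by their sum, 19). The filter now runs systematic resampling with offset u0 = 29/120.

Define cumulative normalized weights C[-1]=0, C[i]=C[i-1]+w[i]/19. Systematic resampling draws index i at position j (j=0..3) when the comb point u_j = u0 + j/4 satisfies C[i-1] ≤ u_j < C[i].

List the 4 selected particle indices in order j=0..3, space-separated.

C = [4/19, 5/19, 12/19, 1]
j=0: u_0=29/120 ∈ [4/19, 5/19) → index 1
j=1: u_1=59/120 ∈ [5/19, 12/19) → index 2
j=2: u_2=89/120 ∈ [12/19, 1) → index 3
j=3: u_3=119/120 ∈ [12/19, 1) → index 3

1 2 3 3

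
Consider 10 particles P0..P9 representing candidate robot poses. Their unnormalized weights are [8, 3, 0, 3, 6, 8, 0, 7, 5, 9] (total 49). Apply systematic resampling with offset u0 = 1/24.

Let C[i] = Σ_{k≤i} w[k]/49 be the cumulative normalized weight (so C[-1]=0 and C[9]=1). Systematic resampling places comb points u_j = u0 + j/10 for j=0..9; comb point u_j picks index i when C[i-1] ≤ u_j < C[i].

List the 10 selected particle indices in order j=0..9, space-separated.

0 0 3 4 5 5 7 8 9 9

C = [8/49, 11/49, 11/49, 2/7, 20/49, 4/7, 4/7, 5/7, 40/49, 1]
j=0: u_0=1/24 ∈ [0, 8/49) → index 0
j=1: u_1=17/120 ∈ [0, 8/49) → index 0
j=2: u_2=29/120 ∈ [11/49, 2/7) → index 3
j=3: u_3=41/120 ∈ [2/7, 20/49) → index 4
j=4: u_4=53/120 ∈ [20/49, 4/7) → index 5
j=5: u_5=13/24 ∈ [20/49, 4/7) → index 5
j=6: u_6=77/120 ∈ [4/7, 5/7) → index 7
j=7: u_7=89/120 ∈ [5/7, 40/49) → index 8
j=8: u_8=101/120 ∈ [40/49, 1) → index 9
j=9: u_9=113/120 ∈ [40/49, 1) → index 9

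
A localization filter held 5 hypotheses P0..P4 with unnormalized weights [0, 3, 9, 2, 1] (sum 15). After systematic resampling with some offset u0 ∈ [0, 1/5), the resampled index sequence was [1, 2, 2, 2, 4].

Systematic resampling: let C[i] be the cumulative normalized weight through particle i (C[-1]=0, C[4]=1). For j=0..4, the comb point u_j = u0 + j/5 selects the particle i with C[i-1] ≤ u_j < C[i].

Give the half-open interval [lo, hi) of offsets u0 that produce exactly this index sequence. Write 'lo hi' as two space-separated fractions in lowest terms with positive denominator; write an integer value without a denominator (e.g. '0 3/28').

C = [0, 1/5, 4/5, 14/15, 1]
j=0 picked index 1: u0 ∈ [0, 1/5)
j=1 picked index 2: u0 ∈ [0, 3/5)
j=2 picked index 2: u0 ∈ [-1/5, 2/5)
j=3 picked index 2: u0 ∈ [-2/5, 1/5)
j=4 picked index 4: u0 ∈ [2/15, 1/5)
intersection: [2/15, 1/5)

2/15 1/5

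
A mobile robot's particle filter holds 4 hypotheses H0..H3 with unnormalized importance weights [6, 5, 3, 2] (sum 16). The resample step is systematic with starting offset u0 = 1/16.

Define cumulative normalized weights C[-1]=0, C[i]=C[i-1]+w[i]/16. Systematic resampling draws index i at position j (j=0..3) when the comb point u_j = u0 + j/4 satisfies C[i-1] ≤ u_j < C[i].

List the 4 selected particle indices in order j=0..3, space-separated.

0 0 1 2

C = [3/8, 11/16, 7/8, 1]
j=0: u_0=1/16 ∈ [0, 3/8) → index 0
j=1: u_1=5/16 ∈ [0, 3/8) → index 0
j=2: u_2=9/16 ∈ [3/8, 11/16) → index 1
j=3: u_3=13/16 ∈ [11/16, 7/8) → index 2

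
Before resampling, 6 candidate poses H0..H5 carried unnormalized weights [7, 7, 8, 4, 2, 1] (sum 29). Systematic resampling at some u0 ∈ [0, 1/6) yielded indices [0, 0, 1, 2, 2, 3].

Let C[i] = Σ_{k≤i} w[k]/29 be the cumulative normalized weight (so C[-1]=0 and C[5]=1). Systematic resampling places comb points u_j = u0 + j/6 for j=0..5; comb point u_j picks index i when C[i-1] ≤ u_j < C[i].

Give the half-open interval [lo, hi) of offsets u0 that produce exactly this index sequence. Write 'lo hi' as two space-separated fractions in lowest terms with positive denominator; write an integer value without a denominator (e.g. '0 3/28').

0 11/174

C = [7/29, 14/29, 22/29, 26/29, 28/29, 1]
j=0 picked index 0: u0 ∈ [0, 7/29)
j=1 picked index 0: u0 ∈ [-1/6, 13/174)
j=2 picked index 1: u0 ∈ [-8/87, 13/87)
j=3 picked index 2: u0 ∈ [-1/58, 15/58)
j=4 picked index 2: u0 ∈ [-16/87, 8/87)
j=5 picked index 3: u0 ∈ [-13/174, 11/174)
intersection: [0, 11/174)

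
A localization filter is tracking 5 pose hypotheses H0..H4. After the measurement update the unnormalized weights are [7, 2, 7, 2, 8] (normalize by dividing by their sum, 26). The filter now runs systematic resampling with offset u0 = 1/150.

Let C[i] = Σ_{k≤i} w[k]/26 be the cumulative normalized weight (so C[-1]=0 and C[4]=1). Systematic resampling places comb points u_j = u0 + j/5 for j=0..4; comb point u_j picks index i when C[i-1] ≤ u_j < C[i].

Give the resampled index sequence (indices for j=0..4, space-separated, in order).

C = [7/26, 9/26, 8/13, 9/13, 1]
j=0: u_0=1/150 ∈ [0, 7/26) → index 0
j=1: u_1=31/150 ∈ [0, 7/26) → index 0
j=2: u_2=61/150 ∈ [9/26, 8/13) → index 2
j=3: u_3=91/150 ∈ [9/26, 8/13) → index 2
j=4: u_4=121/150 ∈ [9/13, 1) → index 4

0 0 2 2 4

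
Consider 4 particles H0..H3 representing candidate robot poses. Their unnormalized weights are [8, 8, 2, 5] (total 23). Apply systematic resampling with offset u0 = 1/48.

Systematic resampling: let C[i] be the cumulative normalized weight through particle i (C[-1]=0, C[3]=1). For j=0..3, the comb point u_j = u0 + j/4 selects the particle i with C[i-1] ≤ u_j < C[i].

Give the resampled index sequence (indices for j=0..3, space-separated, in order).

C = [8/23, 16/23, 18/23, 1]
j=0: u_0=1/48 ∈ [0, 8/23) → index 0
j=1: u_1=13/48 ∈ [0, 8/23) → index 0
j=2: u_2=25/48 ∈ [8/23, 16/23) → index 1
j=3: u_3=37/48 ∈ [16/23, 18/23) → index 2

0 0 1 2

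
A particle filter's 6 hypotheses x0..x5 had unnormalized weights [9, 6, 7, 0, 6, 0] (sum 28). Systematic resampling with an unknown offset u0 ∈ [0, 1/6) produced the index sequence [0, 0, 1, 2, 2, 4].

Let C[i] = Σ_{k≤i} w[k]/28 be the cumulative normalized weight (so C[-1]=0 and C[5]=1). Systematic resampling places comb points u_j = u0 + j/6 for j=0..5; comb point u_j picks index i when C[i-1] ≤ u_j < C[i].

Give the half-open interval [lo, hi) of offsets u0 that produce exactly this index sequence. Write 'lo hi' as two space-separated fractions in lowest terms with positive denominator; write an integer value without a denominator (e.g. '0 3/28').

1/28 5/42

C = [9/28, 15/28, 11/14, 11/14, 1, 1]
j=0 picked index 0: u0 ∈ [0, 9/28)
j=1 picked index 0: u0 ∈ [-1/6, 13/84)
j=2 picked index 1: u0 ∈ [-1/84, 17/84)
j=3 picked index 2: u0 ∈ [1/28, 2/7)
j=4 picked index 2: u0 ∈ [-11/84, 5/42)
j=5 picked index 4: u0 ∈ [-1/21, 1/6)
intersection: [1/28, 5/42)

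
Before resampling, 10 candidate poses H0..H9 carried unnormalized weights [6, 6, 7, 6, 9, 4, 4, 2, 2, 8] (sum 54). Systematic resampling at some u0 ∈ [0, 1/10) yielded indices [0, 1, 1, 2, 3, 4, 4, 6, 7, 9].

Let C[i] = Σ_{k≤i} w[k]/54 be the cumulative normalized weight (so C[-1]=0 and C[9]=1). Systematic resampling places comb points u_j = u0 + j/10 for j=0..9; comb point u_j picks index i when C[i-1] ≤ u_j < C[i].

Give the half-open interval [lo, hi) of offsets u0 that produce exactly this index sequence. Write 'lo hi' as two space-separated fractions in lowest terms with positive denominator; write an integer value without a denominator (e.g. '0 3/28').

C = [1/9, 2/9, 19/54, 25/54, 17/27, 19/27, 7/9, 22/27, 23/27, 1]
j=0 picked index 0: u0 ∈ [0, 1/9)
j=1 picked index 1: u0 ∈ [1/90, 11/90)
j=2 picked index 1: u0 ∈ [-4/45, 1/45)
j=3 picked index 2: u0 ∈ [-7/90, 7/135)
j=4 picked index 3: u0 ∈ [-13/270, 17/270)
j=5 picked index 4: u0 ∈ [-1/27, 7/54)
j=6 picked index 4: u0 ∈ [-37/270, 4/135)
j=7 picked index 6: u0 ∈ [1/270, 7/90)
j=8 picked index 7: u0 ∈ [-1/45, 2/135)
j=9 picked index 9: u0 ∈ [-13/270, 1/10)
intersection: [1/90, 2/135)

1/90 2/135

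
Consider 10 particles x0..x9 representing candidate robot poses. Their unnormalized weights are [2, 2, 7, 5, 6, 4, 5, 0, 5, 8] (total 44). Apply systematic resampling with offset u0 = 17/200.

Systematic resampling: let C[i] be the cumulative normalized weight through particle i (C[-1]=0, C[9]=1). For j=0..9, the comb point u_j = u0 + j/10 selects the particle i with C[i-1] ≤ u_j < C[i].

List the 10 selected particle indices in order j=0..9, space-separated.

C = [1/22, 1/11, 1/4, 4/11, 1/2, 13/22, 31/44, 31/44, 9/11, 1]
j=0: u_0=17/200 ∈ [1/22, 1/11) → index 1
j=1: u_1=37/200 ∈ [1/11, 1/4) → index 2
j=2: u_2=57/200 ∈ [1/4, 4/11) → index 3
j=3: u_3=77/200 ∈ [4/11, 1/2) → index 4
j=4: u_4=97/200 ∈ [4/11, 1/2) → index 4
j=5: u_5=117/200 ∈ [1/2, 13/22) → index 5
j=6: u_6=137/200 ∈ [13/22, 31/44) → index 6
j=7: u_7=157/200 ∈ [31/44, 9/11) → index 8
j=8: u_8=177/200 ∈ [9/11, 1) → index 9
j=9: u_9=197/200 ∈ [9/11, 1) → index 9

1 2 3 4 4 5 6 8 9 9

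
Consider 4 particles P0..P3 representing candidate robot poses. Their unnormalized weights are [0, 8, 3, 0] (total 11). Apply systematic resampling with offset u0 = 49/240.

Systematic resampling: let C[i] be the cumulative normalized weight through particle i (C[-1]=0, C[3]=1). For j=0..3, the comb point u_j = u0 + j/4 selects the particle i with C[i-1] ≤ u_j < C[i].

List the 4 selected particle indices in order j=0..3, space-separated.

1 1 1 2

C = [0, 8/11, 1, 1]
j=0: u_0=49/240 ∈ [0, 8/11) → index 1
j=1: u_1=109/240 ∈ [0, 8/11) → index 1
j=2: u_2=169/240 ∈ [0, 8/11) → index 1
j=3: u_3=229/240 ∈ [8/11, 1) → index 2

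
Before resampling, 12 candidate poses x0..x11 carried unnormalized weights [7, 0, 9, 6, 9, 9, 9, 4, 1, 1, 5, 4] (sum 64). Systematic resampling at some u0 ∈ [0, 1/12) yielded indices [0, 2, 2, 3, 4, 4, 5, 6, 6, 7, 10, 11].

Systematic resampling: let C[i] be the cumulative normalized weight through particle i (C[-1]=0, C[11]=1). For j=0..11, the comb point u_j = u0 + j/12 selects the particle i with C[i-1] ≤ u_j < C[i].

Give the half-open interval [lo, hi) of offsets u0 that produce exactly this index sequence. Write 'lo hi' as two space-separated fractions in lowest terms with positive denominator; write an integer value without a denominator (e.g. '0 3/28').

C = [7/64, 7/64, 1/4, 11/32, 31/64, 5/8, 49/64, 53/64, 27/32, 55/64, 15/16, 1]
j=0 picked index 0: u0 ∈ [0, 7/64)
j=1 picked index 2: u0 ∈ [5/192, 1/6)
j=2 picked index 2: u0 ∈ [-11/192, 1/12)
j=3 picked index 3: u0 ∈ [0, 3/32)
j=4 picked index 4: u0 ∈ [1/96, 29/192)
j=5 picked index 4: u0 ∈ [-7/96, 13/192)
j=6 picked index 5: u0 ∈ [-1/64, 1/8)
j=7 picked index 6: u0 ∈ [1/24, 35/192)
j=8 picked index 6: u0 ∈ [-1/24, 19/192)
j=9 picked index 7: u0 ∈ [1/64, 5/64)
j=10 picked index 10: u0 ∈ [5/192, 5/48)
j=11 picked index 11: u0 ∈ [1/48, 1/12)
intersection: [1/24, 13/192)

1/24 13/192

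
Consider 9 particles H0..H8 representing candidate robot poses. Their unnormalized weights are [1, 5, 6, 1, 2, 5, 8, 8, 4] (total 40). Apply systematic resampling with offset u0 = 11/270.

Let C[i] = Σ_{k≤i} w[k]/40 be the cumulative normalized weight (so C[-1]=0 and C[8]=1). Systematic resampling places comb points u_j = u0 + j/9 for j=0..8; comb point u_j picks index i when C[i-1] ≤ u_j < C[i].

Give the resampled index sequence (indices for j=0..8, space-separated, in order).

1 2 2 4 5 6 7 7 8

C = [1/40, 3/20, 3/10, 13/40, 3/8, 1/2, 7/10, 9/10, 1]
j=0: u_0=11/270 ∈ [1/40, 3/20) → index 1
j=1: u_1=41/270 ∈ [3/20, 3/10) → index 2
j=2: u_2=71/270 ∈ [3/20, 3/10) → index 2
j=3: u_3=101/270 ∈ [13/40, 3/8) → index 4
j=4: u_4=131/270 ∈ [3/8, 1/2) → index 5
j=5: u_5=161/270 ∈ [1/2, 7/10) → index 6
j=6: u_6=191/270 ∈ [7/10, 9/10) → index 7
j=7: u_7=221/270 ∈ [7/10, 9/10) → index 7
j=8: u_8=251/270 ∈ [9/10, 1) → index 8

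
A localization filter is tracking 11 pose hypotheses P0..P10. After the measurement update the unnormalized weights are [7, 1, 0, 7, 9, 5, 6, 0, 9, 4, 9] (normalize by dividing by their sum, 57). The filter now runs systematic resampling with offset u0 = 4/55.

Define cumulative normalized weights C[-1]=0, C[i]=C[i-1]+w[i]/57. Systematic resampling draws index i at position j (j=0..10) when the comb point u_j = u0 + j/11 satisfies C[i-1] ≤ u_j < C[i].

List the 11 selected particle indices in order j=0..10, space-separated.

0 3 3 4 5 6 8 8 9 10 10

C = [7/57, 8/57, 8/57, 5/19, 8/19, 29/57, 35/57, 35/57, 44/57, 16/19, 1]
j=0: u_0=4/55 ∈ [0, 7/57) → index 0
j=1: u_1=9/55 ∈ [8/57, 5/19) → index 3
j=2: u_2=14/55 ∈ [8/57, 5/19) → index 3
j=3: u_3=19/55 ∈ [5/19, 8/19) → index 4
j=4: u_4=24/55 ∈ [8/19, 29/57) → index 5
j=5: u_5=29/55 ∈ [29/57, 35/57) → index 6
j=6: u_6=34/55 ∈ [35/57, 44/57) → index 8
j=7: u_7=39/55 ∈ [35/57, 44/57) → index 8
j=8: u_8=4/5 ∈ [44/57, 16/19) → index 9
j=9: u_9=49/55 ∈ [16/19, 1) → index 10
j=10: u_10=54/55 ∈ [16/19, 1) → index 10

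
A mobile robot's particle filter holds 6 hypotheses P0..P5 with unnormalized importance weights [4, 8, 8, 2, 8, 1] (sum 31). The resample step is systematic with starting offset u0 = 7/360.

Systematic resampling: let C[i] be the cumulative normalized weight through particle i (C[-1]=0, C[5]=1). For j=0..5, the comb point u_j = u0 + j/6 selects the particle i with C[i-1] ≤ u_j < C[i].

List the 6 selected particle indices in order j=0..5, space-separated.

0 1 1 2 3 4

C = [4/31, 12/31, 20/31, 22/31, 30/31, 1]
j=0: u_0=7/360 ∈ [0, 4/31) → index 0
j=1: u_1=67/360 ∈ [4/31, 12/31) → index 1
j=2: u_2=127/360 ∈ [4/31, 12/31) → index 1
j=3: u_3=187/360 ∈ [12/31, 20/31) → index 2
j=4: u_4=247/360 ∈ [20/31, 22/31) → index 3
j=5: u_5=307/360 ∈ [22/31, 30/31) → index 4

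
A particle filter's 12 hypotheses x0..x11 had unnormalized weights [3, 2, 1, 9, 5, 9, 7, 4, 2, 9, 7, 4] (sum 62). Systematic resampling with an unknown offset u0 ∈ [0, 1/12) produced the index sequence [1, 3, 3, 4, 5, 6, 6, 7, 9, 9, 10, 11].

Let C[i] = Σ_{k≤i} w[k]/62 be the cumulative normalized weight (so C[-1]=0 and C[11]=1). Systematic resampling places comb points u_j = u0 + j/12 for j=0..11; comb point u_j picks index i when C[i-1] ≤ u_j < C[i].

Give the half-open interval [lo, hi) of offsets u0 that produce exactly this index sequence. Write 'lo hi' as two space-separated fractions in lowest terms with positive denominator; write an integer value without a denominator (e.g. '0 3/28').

19/372 23/372

C = [3/62, 5/62, 3/31, 15/62, 10/31, 29/62, 18/31, 20/31, 21/31, 51/62, 29/31, 1]
j=0 picked index 1: u0 ∈ [3/62, 5/62)
j=1 picked index 3: u0 ∈ [5/372, 59/372)
j=2 picked index 3: u0 ∈ [-13/186, 7/93)
j=3 picked index 4: u0 ∈ [-1/124, 9/124)
j=4 picked index 5: u0 ∈ [-1/93, 25/186)
j=5 picked index 6: u0 ∈ [19/372, 61/372)
j=6 picked index 6: u0 ∈ [-1/31, 5/62)
j=7 picked index 7: u0 ∈ [-1/372, 23/372)
j=8 picked index 9: u0 ∈ [1/93, 29/186)
j=9 picked index 9: u0 ∈ [-9/124, 9/124)
j=10 picked index 10: u0 ∈ [-1/93, 19/186)
j=11 picked index 11: u0 ∈ [7/372, 1/12)
intersection: [19/372, 23/372)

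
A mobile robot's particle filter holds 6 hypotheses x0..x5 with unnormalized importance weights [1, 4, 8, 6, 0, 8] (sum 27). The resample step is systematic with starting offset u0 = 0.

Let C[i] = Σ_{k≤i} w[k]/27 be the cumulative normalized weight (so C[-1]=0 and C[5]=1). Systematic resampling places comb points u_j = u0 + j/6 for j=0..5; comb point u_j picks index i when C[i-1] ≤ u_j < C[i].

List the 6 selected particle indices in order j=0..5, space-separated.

0 1 2 3 3 5

C = [1/27, 5/27, 13/27, 19/27, 19/27, 1]
j=0: u_0=0 ∈ [0, 1/27) → index 0
j=1: u_1=1/6 ∈ [1/27, 5/27) → index 1
j=2: u_2=1/3 ∈ [5/27, 13/27) → index 2
j=3: u_3=1/2 ∈ [13/27, 19/27) → index 3
j=4: u_4=2/3 ∈ [13/27, 19/27) → index 3
j=5: u_5=5/6 ∈ [19/27, 1) → index 5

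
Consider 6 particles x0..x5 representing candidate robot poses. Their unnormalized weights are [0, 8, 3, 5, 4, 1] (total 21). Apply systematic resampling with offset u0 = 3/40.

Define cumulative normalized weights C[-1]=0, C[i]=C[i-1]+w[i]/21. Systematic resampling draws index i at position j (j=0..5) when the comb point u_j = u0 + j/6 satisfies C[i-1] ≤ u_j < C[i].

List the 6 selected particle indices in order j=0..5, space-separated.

C = [0, 8/21, 11/21, 16/21, 20/21, 1]
j=0: u_0=3/40 ∈ [0, 8/21) → index 1
j=1: u_1=29/120 ∈ [0, 8/21) → index 1
j=2: u_2=49/120 ∈ [8/21, 11/21) → index 2
j=3: u_3=23/40 ∈ [11/21, 16/21) → index 3
j=4: u_4=89/120 ∈ [11/21, 16/21) → index 3
j=5: u_5=109/120 ∈ [16/21, 20/21) → index 4

1 1 2 3 3 4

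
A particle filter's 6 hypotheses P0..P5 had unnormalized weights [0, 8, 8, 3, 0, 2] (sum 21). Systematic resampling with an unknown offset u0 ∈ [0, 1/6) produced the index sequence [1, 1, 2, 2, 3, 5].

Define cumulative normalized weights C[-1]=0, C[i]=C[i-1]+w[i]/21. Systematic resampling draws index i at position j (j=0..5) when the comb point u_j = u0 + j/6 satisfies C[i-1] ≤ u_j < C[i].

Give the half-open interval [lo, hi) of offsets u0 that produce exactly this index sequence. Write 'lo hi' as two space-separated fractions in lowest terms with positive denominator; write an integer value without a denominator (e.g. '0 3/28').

2/21 1/6

C = [0, 8/21, 16/21, 19/21, 19/21, 1]
j=0 picked index 1: u0 ∈ [0, 8/21)
j=1 picked index 1: u0 ∈ [-1/6, 3/14)
j=2 picked index 2: u0 ∈ [1/21, 3/7)
j=3 picked index 2: u0 ∈ [-5/42, 11/42)
j=4 picked index 3: u0 ∈ [2/21, 5/21)
j=5 picked index 5: u0 ∈ [1/14, 1/6)
intersection: [2/21, 1/6)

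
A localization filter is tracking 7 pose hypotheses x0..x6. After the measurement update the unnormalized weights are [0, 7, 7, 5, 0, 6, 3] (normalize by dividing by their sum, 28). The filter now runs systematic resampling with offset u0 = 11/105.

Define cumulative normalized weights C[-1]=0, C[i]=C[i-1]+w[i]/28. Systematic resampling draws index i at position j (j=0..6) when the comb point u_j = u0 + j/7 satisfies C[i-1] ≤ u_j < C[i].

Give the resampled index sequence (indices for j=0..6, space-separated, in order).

1 1 2 3 3 5 6

C = [0, 1/4, 1/2, 19/28, 19/28, 25/28, 1]
j=0: u_0=11/105 ∈ [0, 1/4) → index 1
j=1: u_1=26/105 ∈ [0, 1/4) → index 1
j=2: u_2=41/105 ∈ [1/4, 1/2) → index 2
j=3: u_3=8/15 ∈ [1/2, 19/28) → index 3
j=4: u_4=71/105 ∈ [1/2, 19/28) → index 3
j=5: u_5=86/105 ∈ [19/28, 25/28) → index 5
j=6: u_6=101/105 ∈ [25/28, 1) → index 6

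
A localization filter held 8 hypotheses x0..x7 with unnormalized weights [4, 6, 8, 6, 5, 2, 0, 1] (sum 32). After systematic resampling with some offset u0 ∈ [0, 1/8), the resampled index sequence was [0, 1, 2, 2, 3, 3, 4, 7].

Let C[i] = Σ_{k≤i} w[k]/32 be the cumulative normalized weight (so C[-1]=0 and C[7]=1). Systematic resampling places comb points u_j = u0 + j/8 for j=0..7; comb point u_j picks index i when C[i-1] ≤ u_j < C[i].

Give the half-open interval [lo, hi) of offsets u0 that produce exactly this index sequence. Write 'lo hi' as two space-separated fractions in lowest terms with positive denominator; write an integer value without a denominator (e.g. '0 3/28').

C = [1/8, 5/16, 9/16, 3/4, 29/32, 31/32, 31/32, 1]
j=0 picked index 0: u0 ∈ [0, 1/8)
j=1 picked index 1: u0 ∈ [0, 3/16)
j=2 picked index 2: u0 ∈ [1/16, 5/16)
j=3 picked index 2: u0 ∈ [-1/16, 3/16)
j=4 picked index 3: u0 ∈ [1/16, 1/4)
j=5 picked index 3: u0 ∈ [-1/16, 1/8)
j=6 picked index 4: u0 ∈ [0, 5/32)
j=7 picked index 7: u0 ∈ [3/32, 1/8)
intersection: [3/32, 1/8)

3/32 1/8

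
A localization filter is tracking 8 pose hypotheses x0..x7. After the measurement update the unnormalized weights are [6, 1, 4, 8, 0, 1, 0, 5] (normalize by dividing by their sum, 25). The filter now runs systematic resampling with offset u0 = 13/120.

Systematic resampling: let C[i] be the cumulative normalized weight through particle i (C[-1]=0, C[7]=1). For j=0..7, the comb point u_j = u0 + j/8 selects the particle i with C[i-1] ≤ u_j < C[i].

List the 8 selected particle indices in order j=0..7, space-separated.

C = [6/25, 7/25, 11/25, 19/25, 19/25, 4/5, 4/5, 1]
j=0: u_0=13/120 ∈ [0, 6/25) → index 0
j=1: u_1=7/30 ∈ [0, 6/25) → index 0
j=2: u_2=43/120 ∈ [7/25, 11/25) → index 2
j=3: u_3=29/60 ∈ [11/25, 19/25) → index 3
j=4: u_4=73/120 ∈ [11/25, 19/25) → index 3
j=5: u_5=11/15 ∈ [11/25, 19/25) → index 3
j=6: u_6=103/120 ∈ [4/5, 1) → index 7
j=7: u_7=59/60 ∈ [4/5, 1) → index 7

0 0 2 3 3 3 7 7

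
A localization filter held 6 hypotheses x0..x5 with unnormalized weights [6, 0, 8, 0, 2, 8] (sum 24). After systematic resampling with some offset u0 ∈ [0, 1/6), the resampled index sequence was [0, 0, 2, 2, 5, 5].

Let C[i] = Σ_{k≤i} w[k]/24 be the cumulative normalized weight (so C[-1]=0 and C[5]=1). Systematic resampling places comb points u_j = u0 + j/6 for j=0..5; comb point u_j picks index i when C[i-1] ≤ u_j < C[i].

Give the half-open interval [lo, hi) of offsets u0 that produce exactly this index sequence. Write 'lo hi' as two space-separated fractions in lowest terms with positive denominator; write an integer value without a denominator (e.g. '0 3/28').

0 1/12

C = [1/4, 1/4, 7/12, 7/12, 2/3, 1]
j=0 picked index 0: u0 ∈ [0, 1/4)
j=1 picked index 0: u0 ∈ [-1/6, 1/12)
j=2 picked index 2: u0 ∈ [-1/12, 1/4)
j=3 picked index 2: u0 ∈ [-1/4, 1/12)
j=4 picked index 5: u0 ∈ [0, 1/3)
j=5 picked index 5: u0 ∈ [-1/6, 1/6)
intersection: [0, 1/12)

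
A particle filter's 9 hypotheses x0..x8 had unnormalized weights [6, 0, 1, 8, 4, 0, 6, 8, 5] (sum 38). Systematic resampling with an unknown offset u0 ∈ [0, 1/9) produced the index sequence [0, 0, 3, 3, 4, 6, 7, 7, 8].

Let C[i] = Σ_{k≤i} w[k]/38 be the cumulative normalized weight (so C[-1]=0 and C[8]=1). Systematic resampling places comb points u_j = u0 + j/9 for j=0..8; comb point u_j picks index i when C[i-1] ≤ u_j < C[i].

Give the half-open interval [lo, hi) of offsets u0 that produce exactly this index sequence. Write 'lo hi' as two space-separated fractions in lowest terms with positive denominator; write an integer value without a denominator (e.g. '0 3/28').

0 8/171

C = [3/19, 3/19, 7/38, 15/38, 1/2, 1/2, 25/38, 33/38, 1]
j=0 picked index 0: u0 ∈ [0, 3/19)
j=1 picked index 0: u0 ∈ [-1/9, 8/171)
j=2 picked index 3: u0 ∈ [-13/342, 59/342)
j=3 picked index 3: u0 ∈ [-17/114, 7/114)
j=4 picked index 4: u0 ∈ [-17/342, 1/18)
j=5 picked index 6: u0 ∈ [-1/18, 35/342)
j=6 picked index 7: u0 ∈ [-1/114, 23/114)
j=7 picked index 7: u0 ∈ [-41/342, 31/342)
j=8 picked index 8: u0 ∈ [-7/342, 1/9)
intersection: [0, 8/171)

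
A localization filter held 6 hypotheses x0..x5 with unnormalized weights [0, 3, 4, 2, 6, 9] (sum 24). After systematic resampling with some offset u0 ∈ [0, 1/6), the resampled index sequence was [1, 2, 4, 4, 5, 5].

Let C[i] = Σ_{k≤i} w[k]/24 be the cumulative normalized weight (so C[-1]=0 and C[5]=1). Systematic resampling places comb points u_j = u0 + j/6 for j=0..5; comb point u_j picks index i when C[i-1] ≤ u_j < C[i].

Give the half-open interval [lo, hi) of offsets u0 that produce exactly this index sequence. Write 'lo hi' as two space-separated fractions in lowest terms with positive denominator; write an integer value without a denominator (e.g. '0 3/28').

1/24 1/8

C = [0, 1/8, 7/24, 3/8, 5/8, 1]
j=0 picked index 1: u0 ∈ [0, 1/8)
j=1 picked index 2: u0 ∈ [-1/24, 1/8)
j=2 picked index 4: u0 ∈ [1/24, 7/24)
j=3 picked index 4: u0 ∈ [-1/8, 1/8)
j=4 picked index 5: u0 ∈ [-1/24, 1/3)
j=5 picked index 5: u0 ∈ [-5/24, 1/6)
intersection: [1/24, 1/8)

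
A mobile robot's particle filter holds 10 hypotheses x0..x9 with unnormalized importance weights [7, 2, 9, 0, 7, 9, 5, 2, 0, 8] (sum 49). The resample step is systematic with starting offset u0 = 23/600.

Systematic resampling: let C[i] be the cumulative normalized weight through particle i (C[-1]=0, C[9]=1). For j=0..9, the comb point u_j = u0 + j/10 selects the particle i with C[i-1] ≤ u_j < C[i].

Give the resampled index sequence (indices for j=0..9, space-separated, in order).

0 0 2 2 4 5 5 6 9 9

C = [1/7, 9/49, 18/49, 18/49, 25/49, 34/49, 39/49, 41/49, 41/49, 1]
j=0: u_0=23/600 ∈ [0, 1/7) → index 0
j=1: u_1=83/600 ∈ [0, 1/7) → index 0
j=2: u_2=143/600 ∈ [9/49, 18/49) → index 2
j=3: u_3=203/600 ∈ [9/49, 18/49) → index 2
j=4: u_4=263/600 ∈ [18/49, 25/49) → index 4
j=5: u_5=323/600 ∈ [25/49, 34/49) → index 5
j=6: u_6=383/600 ∈ [25/49, 34/49) → index 5
j=7: u_7=443/600 ∈ [34/49, 39/49) → index 6
j=8: u_8=503/600 ∈ [41/49, 1) → index 9
j=9: u_9=563/600 ∈ [41/49, 1) → index 9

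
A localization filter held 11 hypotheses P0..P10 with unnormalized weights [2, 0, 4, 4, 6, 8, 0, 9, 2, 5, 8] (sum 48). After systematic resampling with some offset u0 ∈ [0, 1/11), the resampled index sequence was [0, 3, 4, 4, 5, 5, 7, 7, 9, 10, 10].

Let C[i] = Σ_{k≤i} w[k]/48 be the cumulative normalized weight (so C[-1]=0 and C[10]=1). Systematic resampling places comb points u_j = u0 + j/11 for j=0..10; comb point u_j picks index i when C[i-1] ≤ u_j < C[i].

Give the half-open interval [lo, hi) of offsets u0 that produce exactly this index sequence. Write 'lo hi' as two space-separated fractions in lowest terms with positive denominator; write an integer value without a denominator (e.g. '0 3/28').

3/88 1/24

C = [1/24, 1/24, 1/8, 5/24, 1/3, 1/2, 1/2, 11/16, 35/48, 5/6, 1]
j=0 picked index 0: u0 ∈ [0, 1/24)
j=1 picked index 3: u0 ∈ [3/88, 31/264)
j=2 picked index 4: u0 ∈ [7/264, 5/33)
j=3 picked index 4: u0 ∈ [-17/264, 2/33)
j=4 picked index 5: u0 ∈ [-1/33, 3/22)
j=5 picked index 5: u0 ∈ [-4/33, 1/22)
j=6 picked index 7: u0 ∈ [-1/22, 25/176)
j=7 picked index 7: u0 ∈ [-3/22, 9/176)
j=8 picked index 9: u0 ∈ [1/528, 7/66)
j=9 picked index 10: u0 ∈ [1/66, 2/11)
j=10 picked index 10: u0 ∈ [-5/66, 1/11)
intersection: [3/88, 1/24)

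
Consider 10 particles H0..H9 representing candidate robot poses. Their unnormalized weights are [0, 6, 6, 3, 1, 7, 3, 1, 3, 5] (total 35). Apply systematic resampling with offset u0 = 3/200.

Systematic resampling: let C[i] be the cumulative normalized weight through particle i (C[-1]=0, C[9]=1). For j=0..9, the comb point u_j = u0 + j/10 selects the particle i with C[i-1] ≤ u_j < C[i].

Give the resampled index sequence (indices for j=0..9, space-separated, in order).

C = [0, 6/35, 12/35, 3/7, 16/35, 23/35, 26/35, 27/35, 6/7, 1]
j=0: u_0=3/200 ∈ [0, 6/35) → index 1
j=1: u_1=23/200 ∈ [0, 6/35) → index 1
j=2: u_2=43/200 ∈ [6/35, 12/35) → index 2
j=3: u_3=63/200 ∈ [6/35, 12/35) → index 2
j=4: u_4=83/200 ∈ [12/35, 3/7) → index 3
j=5: u_5=103/200 ∈ [16/35, 23/35) → index 5
j=6: u_6=123/200 ∈ [16/35, 23/35) → index 5
j=7: u_7=143/200 ∈ [23/35, 26/35) → index 6
j=8: u_8=163/200 ∈ [27/35, 6/7) → index 8
j=9: u_9=183/200 ∈ [6/7, 1) → index 9

1 1 2 2 3 5 5 6 8 9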